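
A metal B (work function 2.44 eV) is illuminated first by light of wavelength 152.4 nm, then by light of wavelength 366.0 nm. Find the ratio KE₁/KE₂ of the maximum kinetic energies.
6.0107

Using Einstein's equation: KE_max = hc/λ - φ

For λ₁ = 152.4 nm:
E₁ = hc/λ₁ = 8.1354 eV
KE₁ = E₁ - φ = 8.1354 - 2.44 = 5.6954 eV

For λ₂ = 366.0 nm:
E₂ = hc/λ₂ = 3.3875 eV
KE₂ = E₂ - φ = 3.3875 - 2.44 = 0.9475 eV

Ratio: KE₁/KE₂ = 5.6954/0.9475 = 6.0107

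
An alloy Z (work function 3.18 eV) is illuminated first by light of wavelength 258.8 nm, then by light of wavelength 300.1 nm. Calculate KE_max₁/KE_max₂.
1.6930

Using Einstein's equation: KE_max = hc/λ - φ

For λ₁ = 258.8 nm:
E₁ = hc/λ₁ = 4.7907 eV
KE₁ = E₁ - φ = 4.7907 - 3.18 = 1.6107 eV

For λ₂ = 300.1 nm:
E₂ = hc/λ₂ = 4.1314 eV
KE₂ = E₂ - φ = 4.1314 - 3.18 = 0.9514 eV

Ratio: KE₁/KE₂ = 1.6107/0.9514 = 1.6930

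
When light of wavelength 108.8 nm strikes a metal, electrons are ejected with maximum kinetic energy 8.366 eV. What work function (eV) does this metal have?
3.03 eV

From Einstein's photoelectric equation: KE_max = hf - φ = hc/λ - φ

Rearranging for φ:
φ = hc/λ - KE_max

Calculate photon energy:
E_photon = hc/λ = 11.3956 eV

Therefore:
φ = 11.3956 - 8.366 = 3.03 eV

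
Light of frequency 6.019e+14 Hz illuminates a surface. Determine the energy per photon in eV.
2.4893 eV

Using E = hf:

E = hf = (6.626×10⁻³⁴ J·s)(6.019e+14 Hz)
E = 2.4893 eV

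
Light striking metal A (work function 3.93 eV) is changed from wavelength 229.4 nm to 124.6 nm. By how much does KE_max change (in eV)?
4.5459 eV

Using Einstein's equation: KE_max = hc/λ - φ

For λ₁ = 229.4 nm:
KE₁ = hc/λ₁ - φ = 5.4047 - 3.93 = 1.4747 eV

For λ₂ = 124.6 nm:
KE₂ = hc/λ₂ - φ = 9.9506 - 3.93 = 6.0206 eV

Change in KE:
ΔKE = KE₂ - KE₁ = 6.0206 - 1.4747 = 4.5459 eV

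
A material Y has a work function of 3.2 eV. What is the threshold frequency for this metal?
7.7376e+14 Hz

The threshold frequency is when the photon energy equals the work function:
hf₀ = φ

Solving for f₀:
f₀ = φ/h = (3.2 eV × 1.602×10⁻¹⁹ J/eV) / (6.626×10⁻³⁴ J·s)
f₀ = 7.7376e+14 Hz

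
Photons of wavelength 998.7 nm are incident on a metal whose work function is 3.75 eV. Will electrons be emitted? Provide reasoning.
No

For photoemission, the photon energy must exceed the work function.

Photon energy: E = hc/λ = 1.2415 eV
Work function: φ = 3.75 eV

Since E_photon (1.2415 eV) < φ (3.75 eV), photoemission will NOT occur.
The threshold wavelength is λ₀ = hc/φ = 330.6 nm.
Since 998.7 nm > 330.6 nm, the photons lack sufficient energy.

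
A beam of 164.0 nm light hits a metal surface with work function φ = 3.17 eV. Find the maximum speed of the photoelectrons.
1.2427e+06 m/s

First, find the maximum kinetic energy:
E_photon = hc/λ = 7.5600 eV
KE_max = E_photon - φ = 7.5600 - 3.17 = 4.3900 eV

Convert to Joules: KE_max = 4.3900 × 1.602×10⁻¹⁹ J = 7.0336e-19 J

Then use KE = ½mv² to find velocity:
v = √(2·KE/m) = √(2 × 7.0336e-19 J / 9.109e-31 kg)
v = 1.2427e+06 m/s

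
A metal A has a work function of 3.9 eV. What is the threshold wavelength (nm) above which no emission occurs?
317.91 nm

The threshold wavelength is when the photon energy equals the work function:
hc/λ₀ = φ

Solving for λ₀:
λ₀ = hc/φ = (6.626×10⁻³⁴ J·s)(3×10⁸ m/s) / (3.9 eV × 1.602×10⁻¹⁹ J/eV)
λ₀ = 317.91 nm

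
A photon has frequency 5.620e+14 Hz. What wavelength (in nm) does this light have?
533.44 nm

Using the wave equation: c = fλ

Solving for wavelength:
λ = c/f = (3×10⁸ m/s) / (5.620e+14 Hz)
λ = 533.44 nm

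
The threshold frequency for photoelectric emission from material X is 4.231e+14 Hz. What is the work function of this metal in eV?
1.75 eV

At the threshold frequency, photon energy equals work function:
φ = hf₀

Calculating:
φ = (6.626×10⁻³⁴ J·s)(4.231e+14 Hz)
φ = 1.75 eV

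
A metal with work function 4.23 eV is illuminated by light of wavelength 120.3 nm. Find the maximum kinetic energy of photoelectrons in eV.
6.0763 eV

Using Einstein's photoelectric equation: KE_max = hf - φ = hc/λ - φ

First, calculate the photon energy:
E_photon = hc/λ = (6.626×10⁻³⁴ J·s)(3×10⁸ m/s) / (120.3×10⁻⁹ m)
E_photon = 10.3063 eV

Then, the maximum kinetic energy:
KE_max = E_photon - φ = 10.3063 eV - 4.23 eV = 6.0763 eV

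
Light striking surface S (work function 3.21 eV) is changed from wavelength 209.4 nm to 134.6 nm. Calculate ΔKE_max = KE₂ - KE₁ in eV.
3.2904 eV

Using Einstein's equation: KE_max = hc/λ - φ

For λ₁ = 209.4 nm:
KE₁ = hc/λ₁ - φ = 5.9209 - 3.21 = 2.7109 eV

For λ₂ = 134.6 nm:
KE₂ = hc/λ₂ - φ = 9.2113 - 3.21 = 6.0013 eV

Change in KE:
ΔKE = KE₂ - KE₁ = 6.0013 - 2.7109 = 3.2904 eV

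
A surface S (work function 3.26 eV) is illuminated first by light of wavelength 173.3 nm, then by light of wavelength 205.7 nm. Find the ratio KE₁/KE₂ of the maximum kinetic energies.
1.4072

Using Einstein's equation: KE_max = hc/λ - φ

For λ₁ = 173.3 nm:
E₁ = hc/λ₁ = 7.1543 eV
KE₁ = E₁ - φ = 7.1543 - 3.26 = 3.8943 eV

For λ₂ = 205.7 nm:
E₂ = hc/λ₂ = 6.0274 eV
KE₂ = E₂ - φ = 6.0274 - 3.26 = 2.7674 eV

Ratio: KE₁/KE₂ = 3.8943/2.7674 = 1.4072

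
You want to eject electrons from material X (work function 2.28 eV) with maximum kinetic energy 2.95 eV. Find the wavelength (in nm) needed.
237.06 nm

From Einstein's equation: KE_max = hc/λ - φ

Rearranging for λ:
hc/λ = KE_max + φ
λ = hc/(KE_max + φ)

Required photon energy:
E_photon = KE_max + φ = 2.95 + 2.28 = 5.23 eV

Required wavelength:
λ = hc/E_photon = (6.626×10⁻³⁴)(3×10⁸) / (5.23 × 1.602×10⁻¹⁹)
λ = 237.06 nm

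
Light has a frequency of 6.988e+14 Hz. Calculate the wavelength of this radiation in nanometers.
429.01 nm

Using the wave equation: c = fλ

Solving for wavelength:
λ = c/f = (3×10⁸ m/s) / (6.988e+14 Hz)
λ = 429.01 nm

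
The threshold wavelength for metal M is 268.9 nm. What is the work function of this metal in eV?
4.61 eV

At the threshold wavelength, photon energy equals work function:
φ = hc/λ₀

Calculating:
φ = (6.626×10⁻³⁴ J·s)(3×10⁸ m/s) / (268.9×10⁻⁹ m)
φ = 4.61 eV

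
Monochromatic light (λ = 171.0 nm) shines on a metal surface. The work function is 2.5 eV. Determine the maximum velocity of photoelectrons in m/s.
1.2927e+06 m/s

First, find the maximum kinetic energy:
E_photon = hc/λ = 7.2505 eV
KE_max = E_photon - φ = 7.2505 - 2.5 = 4.7505 eV

Convert to Joules: KE_max = 4.7505 × 1.602×10⁻¹⁹ J = 7.6112e-19 J

Then use KE = ½mv² to find velocity:
v = √(2·KE/m) = √(2 × 7.6112e-19 J / 9.109e-31 kg)
v = 1.2927e+06 m/s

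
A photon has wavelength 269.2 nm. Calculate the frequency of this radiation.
1.1136e+15 Hz

Using the wave equation: c = fλ

Solving for frequency:
f = c/λ = (3×10⁸ m/s) / (269.2×10⁻⁹ m)
f = 1.1136e+15 Hz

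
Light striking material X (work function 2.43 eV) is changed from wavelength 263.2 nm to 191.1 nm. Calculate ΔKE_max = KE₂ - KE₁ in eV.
1.7773 eV

Using Einstein's equation: KE_max = hc/λ - φ

For λ₁ = 263.2 nm:
KE₁ = hc/λ₁ - φ = 4.7106 - 2.43 = 2.2806 eV

For λ₂ = 191.1 nm:
KE₂ = hc/λ₂ - φ = 6.4879 - 2.43 = 4.0579 eV

Change in KE:
ΔKE = KE₂ - KE₁ = 4.0579 - 2.2806 = 1.7773 eV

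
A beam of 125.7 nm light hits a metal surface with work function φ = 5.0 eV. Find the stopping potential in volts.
4.8635 V

The stopping potential V_s satisfies: eV_s = KE_max

First, find KE_max using Einstein's equation:
E_photon = hc/λ = 9.8635 eV
KE_max = E_photon - φ = 9.8635 - 5.0 = 4.8635 eV

Since eV_s = KE_max:
V_s = KE_max/e = 4.8635 V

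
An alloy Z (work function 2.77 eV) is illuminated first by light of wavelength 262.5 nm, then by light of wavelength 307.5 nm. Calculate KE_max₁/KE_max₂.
1.5477

Using Einstein's equation: KE_max = hc/λ - φ

For λ₁ = 262.5 nm:
E₁ = hc/λ₁ = 4.7232 eV
KE₁ = E₁ - φ = 4.7232 - 2.77 = 1.9532 eV

For λ₂ = 307.5 nm:
E₂ = hc/λ₂ = 4.0320 eV
KE₂ = E₂ - φ = 4.0320 - 2.77 = 1.2620 eV

Ratio: KE₁/KE₂ = 1.9532/1.2620 = 1.5477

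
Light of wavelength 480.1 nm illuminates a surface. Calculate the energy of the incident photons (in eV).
2.5825 eV

Using E = hf = hc/λ:

E = hc/λ = (6.626×10⁻³⁴ J·s)(3×10⁸ m/s) / (480.1×10⁻⁹ m)
E = 2.5825 eV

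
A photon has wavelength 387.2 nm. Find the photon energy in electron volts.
3.2021 eV

Using E = hf = hc/λ:

E = hc/λ = (6.626×10⁻³⁴ J·s)(3×10⁸ m/s) / (387.2×10⁻⁹ m)
E = 3.2021 eV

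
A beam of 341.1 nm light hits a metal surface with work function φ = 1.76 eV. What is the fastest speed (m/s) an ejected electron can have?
8.1210e+05 m/s

First, find the maximum kinetic energy:
E_photon = hc/λ = 3.6348 eV
KE_max = E_photon - φ = 3.6348 - 1.76 = 1.8748 eV

Convert to Joules: KE_max = 1.8748 × 1.602×10⁻¹⁹ J = 3.0038e-19 J

Then use KE = ½mv² to find velocity:
v = √(2·KE/m) = √(2 × 3.0038e-19 J / 9.109e-31 kg)
v = 8.1210e+05 m/s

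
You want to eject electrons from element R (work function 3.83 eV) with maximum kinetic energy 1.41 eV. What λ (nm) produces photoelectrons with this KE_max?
236.61 nm

From Einstein's equation: KE_max = hc/λ - φ

Rearranging for λ:
hc/λ = KE_max + φ
λ = hc/(KE_max + φ)

Required photon energy:
E_photon = KE_max + φ = 1.41 + 3.83 = 5.24 eV

Required wavelength:
λ = hc/E_photon = (6.626×10⁻³⁴)(3×10⁸) / (5.24 × 1.602×10⁻¹⁹)
λ = 236.61 nm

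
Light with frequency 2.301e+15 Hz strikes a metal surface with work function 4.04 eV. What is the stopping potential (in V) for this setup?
5.4762 V

The stopping potential V_s satisfies: eV_s = KE_max

First, find KE_max using Einstein's equation:
E_photon = hf = (6.626×10⁻³⁴ J·s)(2.301e+15 Hz) = 9.5162 eV
KE_max = E_photon - φ = 9.5162 - 4.04 = 5.4762 eV

Since eV_s = KE_max:
V_s = KE_max/e = 5.4762 V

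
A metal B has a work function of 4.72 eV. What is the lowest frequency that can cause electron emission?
1.1413e+15 Hz

The threshold frequency is when the photon energy equals the work function:
hf₀ = φ

Solving for f₀:
f₀ = φ/h = (4.72 eV × 1.602×10⁻¹⁹ J/eV) / (6.626×10⁻³⁴ J·s)
f₀ = 1.1413e+15 Hz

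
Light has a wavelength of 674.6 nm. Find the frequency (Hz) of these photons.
4.4440e+14 Hz

Using the wave equation: c = fλ

Solving for frequency:
f = c/λ = (3×10⁸ m/s) / (674.6×10⁻⁹ m)
f = 4.4440e+14 Hz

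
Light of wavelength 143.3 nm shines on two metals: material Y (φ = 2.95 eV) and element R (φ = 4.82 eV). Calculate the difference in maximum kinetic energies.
1.8700 eV

Using KE_max = hc/λ - φ for each metal:

Photon energy: E = hc/λ = 8.6521 eV

For material Y (φ₁ = 2.95 eV):
KE₁ = E - φ₁ = 8.6521 - 2.95 = 5.7021 eV

For element R (φ₂ = 4.82 eV):
KE₂ = E - φ₂ = 8.6521 - 4.82 = 3.8321 eV

Difference:
ΔKE = KE₁ - KE₂ = 5.7021 - 3.8321 = 1.8700 eV

Note: The difference equals the difference in work functions: 4.82 - 2.95 = 1.87 eV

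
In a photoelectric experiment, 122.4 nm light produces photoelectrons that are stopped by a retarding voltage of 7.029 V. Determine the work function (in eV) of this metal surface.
3.10 eV

The stopping potential gives the maximum kinetic energy: KE_max = eV_s = 7.029 eV

From Einstein's photoelectric equation: KE_max = hc/λ - φ
Rearranging: φ = hc/λ - KE_max

Calculate photon energy:
E_photon = hc/λ = (6.626×10⁻³⁴ J·s)(3×10⁸ m/s) / (122.4×10⁻⁹ m) = 10.1294 eV

Therefore:
φ = 10.1294 - 7.029 = 3.10 eV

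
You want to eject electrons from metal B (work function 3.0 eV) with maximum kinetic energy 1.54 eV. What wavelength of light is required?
273.09 nm

From Einstein's equation: KE_max = hc/λ - φ

Rearranging for λ:
hc/λ = KE_max + φ
λ = hc/(KE_max + φ)

Required photon energy:
E_photon = KE_max + φ = 1.54 + 3.0 = 4.54 eV

Required wavelength:
λ = hc/E_photon = (6.626×10⁻³⁴)(3×10⁸) / (4.54 × 1.602×10⁻¹⁹)
λ = 273.09 nm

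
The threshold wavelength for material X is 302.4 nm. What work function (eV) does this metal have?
4.10 eV

At the threshold wavelength, photon energy equals work function:
φ = hc/λ₀

Calculating:
φ = (6.626×10⁻³⁴ J·s)(3×10⁸ m/s) / (302.4×10⁻⁹ m)
φ = 4.10 eV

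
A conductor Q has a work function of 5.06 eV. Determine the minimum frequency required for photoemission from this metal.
1.2235e+15 Hz

The threshold frequency is when the photon energy equals the work function:
hf₀ = φ

Solving for f₀:
f₀ = φ/h = (5.06 eV × 1.602×10⁻¹⁹ J/eV) / (6.626×10⁻³⁴ J·s)
f₀ = 1.2235e+15 Hz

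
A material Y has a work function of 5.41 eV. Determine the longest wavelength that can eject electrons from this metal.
229.18 nm

The threshold wavelength is when the photon energy equals the work function:
hc/λ₀ = φ

Solving for λ₀:
λ₀ = hc/φ = (6.626×10⁻³⁴ J·s)(3×10⁸ m/s) / (5.41 eV × 1.602×10⁻¹⁹ J/eV)
λ₀ = 229.18 nm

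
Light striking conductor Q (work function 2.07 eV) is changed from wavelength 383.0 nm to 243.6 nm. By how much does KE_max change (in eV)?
1.8525 eV

Using Einstein's equation: KE_max = hc/λ - φ

For λ₁ = 383.0 nm:
KE₁ = hc/λ₁ - φ = 3.2372 - 2.07 = 1.1672 eV

For λ₂ = 243.6 nm:
KE₂ = hc/λ₂ - φ = 5.0897 - 2.07 = 3.0197 eV

Change in KE:
ΔKE = KE₂ - KE₁ = 3.0197 - 1.1672 = 1.8525 eV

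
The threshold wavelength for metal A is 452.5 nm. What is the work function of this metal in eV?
2.74 eV

At the threshold wavelength, photon energy equals work function:
φ = hc/λ₀

Calculating:
φ = (6.626×10⁻³⁴ J·s)(3×10⁸ m/s) / (452.5×10⁻⁹ m)
φ = 2.74 eV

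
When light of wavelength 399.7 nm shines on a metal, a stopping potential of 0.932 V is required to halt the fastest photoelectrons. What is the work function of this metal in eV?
2.17 eV

The stopping potential gives the maximum kinetic energy: KE_max = eV_s = 0.932 eV

From Einstein's photoelectric equation: KE_max = hc/λ - φ
Rearranging: φ = hc/λ - KE_max

Calculate photon energy:
E_photon = hc/λ = (6.626×10⁻³⁴ J·s)(3×10⁸ m/s) / (399.7×10⁻⁹ m) = 3.1019 eV

Therefore:
φ = 3.1019 - 0.932 = 2.17 eV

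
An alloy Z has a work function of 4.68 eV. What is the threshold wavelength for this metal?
264.92 nm

The threshold wavelength is when the photon energy equals the work function:
hc/λ₀ = φ

Solving for λ₀:
λ₀ = hc/φ = (6.626×10⁻³⁴ J·s)(3×10⁸ m/s) / (4.68 eV × 1.602×10⁻¹⁹ J/eV)
λ₀ = 264.92 nm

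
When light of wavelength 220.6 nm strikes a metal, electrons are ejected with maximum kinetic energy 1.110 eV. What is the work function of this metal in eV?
4.51 eV

From Einstein's photoelectric equation: KE_max = hf - φ = hc/λ - φ

Rearranging for φ:
φ = hc/λ - KE_max

Calculate photon energy:
E_photon = hc/λ = 5.6203 eV

Therefore:
φ = 5.6203 - 1.110 = 4.51 eV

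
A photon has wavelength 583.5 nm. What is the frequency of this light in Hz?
5.1378e+14 Hz

Using the wave equation: c = fλ

Solving for frequency:
f = c/λ = (3×10⁸ m/s) / (583.5×10⁻⁹ m)
f = 5.1378e+14 Hz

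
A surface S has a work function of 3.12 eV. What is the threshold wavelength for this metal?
397.39 nm

The threshold wavelength is when the photon energy equals the work function:
hc/λ₀ = φ

Solving for λ₀:
λ₀ = hc/φ = (6.626×10⁻³⁴ J·s)(3×10⁸ m/s) / (3.12 eV × 1.602×10⁻¹⁹ J/eV)
λ₀ = 397.39 nm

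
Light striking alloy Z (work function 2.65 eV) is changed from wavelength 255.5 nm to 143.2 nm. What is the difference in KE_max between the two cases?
3.8055 eV

Using Einstein's equation: KE_max = hc/λ - φ

For λ₁ = 255.5 nm:
KE₁ = hc/λ₁ - φ = 4.8526 - 2.65 = 2.2026 eV

For λ₂ = 143.2 nm:
KE₂ = hc/λ₂ - φ = 8.6581 - 2.65 = 6.0081 eV

Change in KE:
ΔKE = KE₂ - KE₁ = 6.0081 - 2.2026 = 3.8055 eV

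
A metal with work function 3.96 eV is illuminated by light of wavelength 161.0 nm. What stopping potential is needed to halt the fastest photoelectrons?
3.7409 V

The stopping potential V_s satisfies: eV_s = KE_max

First, find KE_max using Einstein's equation:
E_photon = hc/λ = 7.7009 eV
KE_max = E_photon - φ = 7.7009 - 3.96 = 3.7409 eV

Since eV_s = KE_max:
V_s = KE_max/e = 3.7409 V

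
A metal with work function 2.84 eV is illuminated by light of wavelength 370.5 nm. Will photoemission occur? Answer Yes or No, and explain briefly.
Yes

For photoemission, the photon energy must exceed the work function.

Photon energy: E = hc/λ = 3.3464 eV
Work function: φ = 2.84 eV

Since E_photon (3.3464 eV) > φ (2.84 eV), photoemission WILL occur.
The threshold wavelength is λ₀ = hc/φ = 436.6 nm.
Since 370.5 nm < 436.6 nm, the light has sufficient energy.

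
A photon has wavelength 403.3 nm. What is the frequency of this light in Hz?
7.4335e+14 Hz

Using the wave equation: c = fλ

Solving for frequency:
f = c/λ = (3×10⁸ m/s) / (403.3×10⁻⁹ m)
f = 7.4335e+14 Hz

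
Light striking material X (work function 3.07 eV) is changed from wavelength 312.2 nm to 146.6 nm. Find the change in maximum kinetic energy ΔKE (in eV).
4.4860 eV

Using Einstein's equation: KE_max = hc/λ - φ

For λ₁ = 312.2 nm:
KE₁ = hc/λ₁ - φ = 3.9713 - 3.07 = 0.9013 eV

For λ₂ = 146.6 nm:
KE₂ = hc/λ₂ - φ = 8.4573 - 3.07 = 5.3873 eV

Change in KE:
ΔKE = KE₂ - KE₁ = 5.3873 - 0.9013 = 4.4860 eV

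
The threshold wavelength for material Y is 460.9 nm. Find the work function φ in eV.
2.69 eV

At the threshold wavelength, photon energy equals work function:
φ = hc/λ₀

Calculating:
φ = (6.626×10⁻³⁴ J·s)(3×10⁸ m/s) / (460.9×10⁻⁹ m)
φ = 2.69 eV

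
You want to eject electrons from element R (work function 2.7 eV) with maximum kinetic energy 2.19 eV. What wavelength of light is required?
253.55 nm

From Einstein's equation: KE_max = hc/λ - φ

Rearranging for λ:
hc/λ = KE_max + φ
λ = hc/(KE_max + φ)

Required photon energy:
E_photon = KE_max + φ = 2.19 + 2.7 = 4.89 eV

Required wavelength:
λ = hc/E_photon = (6.626×10⁻³⁴)(3×10⁸) / (4.89 × 1.602×10⁻¹⁹)
λ = 253.55 nm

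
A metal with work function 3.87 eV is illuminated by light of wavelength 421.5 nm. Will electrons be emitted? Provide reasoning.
No

For photoemission, the photon energy must exceed the work function.

Photon energy: E = hc/λ = 2.9415 eV
Work function: φ = 3.87 eV

Since E_photon (2.9415 eV) < φ (3.87 eV), photoemission will NOT occur.
The threshold wavelength is λ₀ = hc/φ = 320.4 nm.
Since 421.5 nm > 320.4 nm, the photons lack sufficient energy.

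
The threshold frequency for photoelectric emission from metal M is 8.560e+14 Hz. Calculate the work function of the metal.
3.54 eV

At the threshold frequency, photon energy equals work function:
φ = hf₀

Calculating:
φ = (6.626×10⁻³⁴ J·s)(8.560e+14 Hz)
φ = 3.54 eV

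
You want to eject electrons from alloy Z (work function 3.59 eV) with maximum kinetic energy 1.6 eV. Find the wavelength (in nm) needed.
238.89 nm

From Einstein's equation: KE_max = hc/λ - φ

Rearranging for λ:
hc/λ = KE_max + φ
λ = hc/(KE_max + φ)

Required photon energy:
E_photon = KE_max + φ = 1.6 + 3.59 = 5.19 eV

Required wavelength:
λ = hc/E_photon = (6.626×10⁻³⁴)(3×10⁸) / (5.19 × 1.602×10⁻¹⁹)
λ = 238.89 nm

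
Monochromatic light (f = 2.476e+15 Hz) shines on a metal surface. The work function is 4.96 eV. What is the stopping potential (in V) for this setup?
5.2799 V

The stopping potential V_s satisfies: eV_s = KE_max

First, find KE_max using Einstein's equation:
E_photon = hf = (6.626×10⁻³⁴ J·s)(2.476e+15 Hz) = 10.2399 eV
KE_max = E_photon - φ = 10.2399 - 4.96 = 5.2799 eV

Since eV_s = KE_max:
V_s = KE_max/e = 5.2799 V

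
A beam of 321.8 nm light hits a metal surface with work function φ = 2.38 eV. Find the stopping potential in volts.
1.4728 V

The stopping potential V_s satisfies: eV_s = KE_max

First, find KE_max using Einstein's equation:
E_photon = hc/λ = 3.8528 eV
KE_max = E_photon - φ = 3.8528 - 2.38 = 1.4728 eV

Since eV_s = KE_max:
V_s = KE_max/e = 1.4728 V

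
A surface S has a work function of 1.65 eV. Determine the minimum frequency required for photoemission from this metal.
3.9897e+14 Hz

The threshold frequency is when the photon energy equals the work function:
hf₀ = φ

Solving for f₀:
f₀ = φ/h = (1.65 eV × 1.602×10⁻¹⁹ J/eV) / (6.626×10⁻³⁴ J·s)
f₀ = 3.9897e+14 Hz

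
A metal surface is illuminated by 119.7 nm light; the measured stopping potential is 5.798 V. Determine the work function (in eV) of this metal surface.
4.56 eV

The stopping potential gives the maximum kinetic energy: KE_max = eV_s = 5.798 eV

From Einstein's photoelectric equation: KE_max = hc/λ - φ
Rearranging: φ = hc/λ - KE_max

Calculate photon energy:
E_photon = hc/λ = (6.626×10⁻³⁴ J·s)(3×10⁸ m/s) / (119.7×10⁻⁹ m) = 10.3579 eV

Therefore:
φ = 10.3579 - 5.798 = 4.56 eV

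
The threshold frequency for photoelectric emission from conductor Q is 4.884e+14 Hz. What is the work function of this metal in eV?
2.02 eV

At the threshold frequency, photon energy equals work function:
φ = hf₀

Calculating:
φ = (6.626×10⁻³⁴ J·s)(4.884e+14 Hz)
φ = 2.02 eV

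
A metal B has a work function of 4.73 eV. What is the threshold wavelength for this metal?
262.12 nm

The threshold wavelength is when the photon energy equals the work function:
hc/λ₀ = φ

Solving for λ₀:
λ₀ = hc/φ = (6.626×10⁻³⁴ J·s)(3×10⁸ m/s) / (4.73 eV × 1.602×10⁻¹⁹ J/eV)
λ₀ = 262.12 nm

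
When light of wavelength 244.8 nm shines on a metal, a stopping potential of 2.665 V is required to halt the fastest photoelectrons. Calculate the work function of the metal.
2.40 eV

The stopping potential gives the maximum kinetic energy: KE_max = eV_s = 2.665 eV

From Einstein's photoelectric equation: KE_max = hc/λ - φ
Rearranging: φ = hc/λ - KE_max

Calculate photon energy:
E_photon = hc/λ = (6.626×10⁻³⁴ J·s)(3×10⁸ m/s) / (244.8×10⁻⁹ m) = 5.0647 eV

Therefore:
φ = 5.0647 - 2.665 = 2.40 eV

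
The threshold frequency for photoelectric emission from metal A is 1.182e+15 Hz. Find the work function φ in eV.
4.89 eV

At the threshold frequency, photon energy equals work function:
φ = hf₀

Calculating:
φ = (6.626×10⁻³⁴ J·s)(1.182e+15 Hz)
φ = 4.89 eV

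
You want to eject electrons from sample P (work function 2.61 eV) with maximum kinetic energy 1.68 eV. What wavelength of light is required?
289.01 nm

From Einstein's equation: KE_max = hc/λ - φ

Rearranging for λ:
hc/λ = KE_max + φ
λ = hc/(KE_max + φ)

Required photon energy:
E_photon = KE_max + φ = 1.68 + 2.61 = 4.29 eV

Required wavelength:
λ = hc/E_photon = (6.626×10⁻³⁴)(3×10⁸) / (4.29 × 1.602×10⁻¹⁹)
λ = 289.01 nm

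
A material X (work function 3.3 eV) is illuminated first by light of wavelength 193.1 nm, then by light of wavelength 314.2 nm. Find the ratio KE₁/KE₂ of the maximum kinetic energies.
4.8306

Using Einstein's equation: KE_max = hc/λ - φ

For λ₁ = 193.1 nm:
E₁ = hc/λ₁ = 6.4207 eV
KE₁ = E₁ - φ = 6.4207 - 3.3 = 3.1207 eV

For λ₂ = 314.2 nm:
E₂ = hc/λ₂ = 3.9460 eV
KE₂ = E₂ - φ = 3.9460 - 3.3 = 0.6460 eV

Ratio: KE₁/KE₂ = 3.1207/0.6460 = 4.8306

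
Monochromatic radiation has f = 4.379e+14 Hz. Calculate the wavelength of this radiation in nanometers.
684.61 nm

Using the wave equation: c = fλ

Solving for wavelength:
λ = c/f = (3×10⁸ m/s) / (4.379e+14 Hz)
λ = 684.61 nm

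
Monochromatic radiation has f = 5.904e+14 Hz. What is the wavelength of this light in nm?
507.78 nm

Using the wave equation: c = fλ

Solving for wavelength:
λ = c/f = (3×10⁸ m/s) / (5.904e+14 Hz)
λ = 507.78 nm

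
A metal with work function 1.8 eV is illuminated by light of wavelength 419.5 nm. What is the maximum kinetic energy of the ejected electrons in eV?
1.1555 eV

Using Einstein's photoelectric equation: KE_max = hf - φ = hc/λ - φ

First, calculate the photon energy:
E_photon = hc/λ = (6.626×10⁻³⁴ J·s)(3×10⁸ m/s) / (419.5×10⁻⁹ m)
E_photon = 2.9555 eV

Then, the maximum kinetic energy:
KE_max = E_photon - φ = 2.9555 eV - 1.8 eV = 1.1555 eV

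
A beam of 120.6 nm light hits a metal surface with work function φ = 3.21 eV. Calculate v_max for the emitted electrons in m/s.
1.5771e+06 m/s

First, find the maximum kinetic energy:
E_photon = hc/λ = 10.2806 eV
KE_max = E_photon - φ = 10.2806 - 3.21 = 7.0706 eV

Convert to Joules: KE_max = 7.0706 × 1.602×10⁻¹⁹ J = 1.1328e-18 J

Then use KE = ½mv² to find velocity:
v = √(2·KE/m) = √(2 × 1.1328e-18 J / 9.109e-31 kg)
v = 1.5771e+06 m/s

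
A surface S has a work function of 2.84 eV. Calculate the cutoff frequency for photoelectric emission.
6.8671e+14 Hz

The threshold frequency is when the photon energy equals the work function:
hf₀ = φ

Solving for f₀:
f₀ = φ/h = (2.84 eV × 1.602×10⁻¹⁹ J/eV) / (6.626×10⁻³⁴ J·s)
f₀ = 6.8671e+14 Hz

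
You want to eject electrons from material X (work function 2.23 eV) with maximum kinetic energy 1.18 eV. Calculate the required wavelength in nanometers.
363.59 nm

From Einstein's equation: KE_max = hc/λ - φ

Rearranging for λ:
hc/λ = KE_max + φ
λ = hc/(KE_max + φ)

Required photon energy:
E_photon = KE_max + φ = 1.18 + 2.23 = 3.41 eV

Required wavelength:
λ = hc/E_photon = (6.626×10⁻³⁴)(3×10⁸) / (3.41 × 1.602×10⁻¹⁹)
λ = 363.59 nm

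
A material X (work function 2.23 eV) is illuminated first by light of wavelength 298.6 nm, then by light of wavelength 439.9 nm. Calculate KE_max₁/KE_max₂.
3.2664

Using Einstein's equation: KE_max = hc/λ - φ

For λ₁ = 298.6 nm:
E₁ = hc/λ₁ = 4.1522 eV
KE₁ = E₁ - φ = 4.1522 - 2.23 = 1.9222 eV

For λ₂ = 439.9 nm:
E₂ = hc/λ₂ = 2.8185 eV
KE₂ = E₂ - φ = 2.8185 - 2.23 = 0.5885 eV

Ratio: KE₁/KE₂ = 1.9222/0.5885 = 3.2664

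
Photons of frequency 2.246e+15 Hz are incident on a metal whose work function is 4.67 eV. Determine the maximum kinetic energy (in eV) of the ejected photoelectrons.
4.6187 eV

Using Einstein's photoelectric equation: KE_max = hf - φ

First, calculate the photon energy:
E_photon = hf = (6.626×10⁻³⁴ J·s)(2.246e+15 Hz)
E_photon = 9.2887 eV

Then, the maximum kinetic energy:
KE_max = E_photon - φ = 9.2887 eV - 4.67 eV = 4.6187 eV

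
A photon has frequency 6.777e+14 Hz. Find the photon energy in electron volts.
2.8027 eV

Using E = hf:

E = hf = (6.626×10⁻³⁴ J·s)(6.777e+14 Hz)
E = 2.8027 eV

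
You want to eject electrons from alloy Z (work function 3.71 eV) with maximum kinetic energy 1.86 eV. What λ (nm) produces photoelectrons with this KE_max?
222.59 nm

From Einstein's equation: KE_max = hc/λ - φ

Rearranging for λ:
hc/λ = KE_max + φ
λ = hc/(KE_max + φ)

Required photon energy:
E_photon = KE_max + φ = 1.86 + 3.71 = 5.57 eV

Required wavelength:
λ = hc/E_photon = (6.626×10⁻³⁴)(3×10⁸) / (5.57 × 1.602×10⁻¹⁹)
λ = 222.59 nm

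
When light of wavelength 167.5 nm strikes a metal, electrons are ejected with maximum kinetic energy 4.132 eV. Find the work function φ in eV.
3.27 eV

From Einstein's photoelectric equation: KE_max = hf - φ = hc/λ - φ

Rearranging for φ:
φ = hc/λ - KE_max

Calculate photon energy:
E_photon = hc/λ = 7.4020 eV

Therefore:
φ = 7.4020 - 4.132 = 3.27 eV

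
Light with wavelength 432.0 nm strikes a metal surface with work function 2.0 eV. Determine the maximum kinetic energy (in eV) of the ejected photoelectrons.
0.8700 eV

Using Einstein's photoelectric equation: KE_max = hf - φ = hc/λ - φ

First, calculate the photon energy:
E_photon = hc/λ = (6.626×10⁻³⁴ J·s)(3×10⁸ m/s) / (432.0×10⁻⁹ m)
E_photon = 2.8700 eV

Then, the maximum kinetic energy:
KE_max = E_photon - φ = 2.8700 eV - 2.0 eV = 0.8700 eV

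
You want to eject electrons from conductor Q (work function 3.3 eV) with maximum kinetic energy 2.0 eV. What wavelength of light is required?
233.93 nm

From Einstein's equation: KE_max = hc/λ - φ

Rearranging for λ:
hc/λ = KE_max + φ
λ = hc/(KE_max + φ)

Required photon energy:
E_photon = KE_max + φ = 2.0 + 3.3 = 5.30 eV

Required wavelength:
λ = hc/E_photon = (6.626×10⁻³⁴)(3×10⁸) / (5.30 × 1.602×10⁻¹⁹)
λ = 233.93 nm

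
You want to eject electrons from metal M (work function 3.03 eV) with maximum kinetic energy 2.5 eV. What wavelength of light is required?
224.20 nm

From Einstein's equation: KE_max = hc/λ - φ

Rearranging for λ:
hc/λ = KE_max + φ
λ = hc/(KE_max + φ)

Required photon energy:
E_photon = KE_max + φ = 2.5 + 3.03 = 5.53 eV

Required wavelength:
λ = hc/E_photon = (6.626×10⁻³⁴)(3×10⁸) / (5.53 × 1.602×10⁻¹⁹)
λ = 224.20 nm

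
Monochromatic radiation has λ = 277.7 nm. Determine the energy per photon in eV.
4.4647 eV

Using E = hf = hc/λ:

E = hc/λ = (6.626×10⁻³⁴ J·s)(3×10⁸ m/s) / (277.7×10⁻⁹ m)
E = 4.4647 eV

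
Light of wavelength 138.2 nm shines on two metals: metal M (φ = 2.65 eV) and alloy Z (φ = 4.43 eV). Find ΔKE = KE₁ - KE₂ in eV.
1.7800 eV

Using KE_max = hc/λ - φ for each metal:

Photon energy: E = hc/λ = 8.9714 eV

For metal M (φ₁ = 2.65 eV):
KE₁ = E - φ₁ = 8.9714 - 2.65 = 6.3214 eV

For alloy Z (φ₂ = 4.43 eV):
KE₂ = E - φ₂ = 8.9714 - 4.43 = 4.5414 eV

Difference:
ΔKE = KE₁ - KE₂ = 6.3214 - 4.5414 = 1.7800 eV

Note: The difference equals the difference in work functions: 4.43 - 2.65 = 1.78 eV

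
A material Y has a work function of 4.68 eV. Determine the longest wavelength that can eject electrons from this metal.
264.92 nm

The threshold wavelength is when the photon energy equals the work function:
hc/λ₀ = φ

Solving for λ₀:
λ₀ = hc/φ = (6.626×10⁻³⁴ J·s)(3×10⁸ m/s) / (4.68 eV × 1.602×10⁻¹⁹ J/eV)
λ₀ = 264.92 nm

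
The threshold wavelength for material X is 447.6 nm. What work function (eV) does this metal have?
2.77 eV

At the threshold wavelength, photon energy equals work function:
φ = hc/λ₀

Calculating:
φ = (6.626×10⁻³⁴ J·s)(3×10⁸ m/s) / (447.6×10⁻⁹ m)
φ = 2.77 eV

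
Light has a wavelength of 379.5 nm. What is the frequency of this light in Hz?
7.8997e+14 Hz

Using the wave equation: c = fλ

Solving for frequency:
f = c/λ = (3×10⁸ m/s) / (379.5×10⁻⁹ m)
f = 7.8997e+14 Hz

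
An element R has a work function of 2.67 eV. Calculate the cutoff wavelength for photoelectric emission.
464.36 nm

The threshold wavelength is when the photon energy equals the work function:
hc/λ₀ = φ

Solving for λ₀:
λ₀ = hc/φ = (6.626×10⁻³⁴ J·s)(3×10⁸ m/s) / (2.67 eV × 1.602×10⁻¹⁹ J/eV)
λ₀ = 464.36 nm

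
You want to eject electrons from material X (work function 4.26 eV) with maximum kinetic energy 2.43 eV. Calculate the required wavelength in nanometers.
185.33 nm

From Einstein's equation: KE_max = hc/λ - φ

Rearranging for λ:
hc/λ = KE_max + φ
λ = hc/(KE_max + φ)

Required photon energy:
E_photon = KE_max + φ = 2.43 + 4.26 = 6.69 eV

Required wavelength:
λ = hc/E_photon = (6.626×10⁻³⁴)(3×10⁸) / (6.69 × 1.602×10⁻¹⁹)
λ = 185.33 nm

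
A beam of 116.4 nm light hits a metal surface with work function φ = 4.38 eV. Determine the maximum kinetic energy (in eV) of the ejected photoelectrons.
6.2716 eV

Using Einstein's photoelectric equation: KE_max = hf - φ = hc/λ - φ

First, calculate the photon energy:
E_photon = hc/λ = (6.626×10⁻³⁴ J·s)(3×10⁸ m/s) / (116.4×10⁻⁹ m)
E_photon = 10.6516 eV

Then, the maximum kinetic energy:
KE_max = E_photon - φ = 10.6516 eV - 4.38 eV = 6.2716 eV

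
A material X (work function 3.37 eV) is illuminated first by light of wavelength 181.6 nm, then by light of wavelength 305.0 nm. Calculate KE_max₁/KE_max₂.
4.9742

Using Einstein's equation: KE_max = hc/λ - φ

For λ₁ = 181.6 nm:
E₁ = hc/λ₁ = 6.8273 eV
KE₁ = E₁ - φ = 6.8273 - 3.37 = 3.4573 eV

For λ₂ = 305.0 nm:
E₂ = hc/λ₂ = 4.0651 eV
KE₂ = E₂ - φ = 4.0651 - 3.37 = 0.6951 eV

Ratio: KE₁/KE₂ = 3.4573/0.6951 = 4.9742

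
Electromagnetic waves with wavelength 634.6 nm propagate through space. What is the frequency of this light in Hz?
4.7241e+14 Hz

Using the wave equation: c = fλ

Solving for frequency:
f = c/λ = (3×10⁸ m/s) / (634.6×10⁻⁹ m)
f = 4.7241e+14 Hz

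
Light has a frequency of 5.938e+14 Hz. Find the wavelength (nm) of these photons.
504.87 nm

Using the wave equation: c = fλ

Solving for wavelength:
λ = c/f = (3×10⁸ m/s) / (5.938e+14 Hz)
λ = 504.87 nm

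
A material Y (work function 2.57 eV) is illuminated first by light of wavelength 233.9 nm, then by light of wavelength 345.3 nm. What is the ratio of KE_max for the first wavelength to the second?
2.6756

Using Einstein's equation: KE_max = hc/λ - φ

For λ₁ = 233.9 nm:
E₁ = hc/λ₁ = 5.3007 eV
KE₁ = E₁ - φ = 5.3007 - 2.57 = 2.7307 eV

For λ₂ = 345.3 nm:
E₂ = hc/λ₂ = 3.5906 eV
KE₂ = E₂ - φ = 3.5906 - 2.57 = 1.0206 eV

Ratio: KE₁/KE₂ = 2.7307/1.0206 = 2.6756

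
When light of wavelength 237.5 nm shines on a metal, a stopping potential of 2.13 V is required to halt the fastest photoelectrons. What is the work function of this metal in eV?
3.09 eV

The stopping potential gives the maximum kinetic energy: KE_max = eV_s = 2.13 eV

From Einstein's photoelectric equation: KE_max = hc/λ - φ
Rearranging: φ = hc/λ - KE_max

Calculate photon energy:
E_photon = hc/λ = (6.626×10⁻³⁴ J·s)(3×10⁸ m/s) / (237.5×10⁻⁹ m) = 5.2204 eV

Therefore:
φ = 5.2204 - 2.13 = 3.09 eV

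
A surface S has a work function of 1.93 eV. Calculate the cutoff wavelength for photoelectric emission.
642.41 nm

The threshold wavelength is when the photon energy equals the work function:
hc/λ₀ = φ

Solving for λ₀:
λ₀ = hc/φ = (6.626×10⁻³⁴ J·s)(3×10⁸ m/s) / (1.93 eV × 1.602×10⁻¹⁹ J/eV)
λ₀ = 642.41 nm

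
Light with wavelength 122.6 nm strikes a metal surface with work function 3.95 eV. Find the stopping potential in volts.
6.1629 V

The stopping potential V_s satisfies: eV_s = KE_max

First, find KE_max using Einstein's equation:
E_photon = hc/λ = 10.1129 eV
KE_max = E_photon - φ = 10.1129 - 3.95 = 6.1629 eV

Since eV_s = KE_max:
V_s = KE_max/e = 6.1629 V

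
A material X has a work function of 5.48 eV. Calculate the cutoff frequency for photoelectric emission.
1.3251e+15 Hz

The threshold frequency is when the photon energy equals the work function:
hf₀ = φ

Solving for f₀:
f₀ = φ/h = (5.48 eV × 1.602×10⁻¹⁹ J/eV) / (6.626×10⁻³⁴ J·s)
f₀ = 1.3251e+15 Hz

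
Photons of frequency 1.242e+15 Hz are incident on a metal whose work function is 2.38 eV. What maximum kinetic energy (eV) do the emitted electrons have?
2.7565 eV

Using Einstein's photoelectric equation: KE_max = hf - φ

First, calculate the photon energy:
E_photon = hf = (6.626×10⁻³⁴ J·s)(1.242e+15 Hz)
E_photon = 5.1365 eV

Then, the maximum kinetic energy:
KE_max = E_photon - φ = 5.1365 eV - 2.38 eV = 2.7565 eV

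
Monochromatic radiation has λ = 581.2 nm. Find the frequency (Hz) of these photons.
5.1582e+14 Hz

Using the wave equation: c = fλ

Solving for frequency:
f = c/λ = (3×10⁸ m/s) / (581.2×10⁻⁹ m)
f = 5.1582e+14 Hz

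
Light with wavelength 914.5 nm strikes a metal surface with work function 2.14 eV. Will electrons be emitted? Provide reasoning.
No

For photoemission, the photon energy must exceed the work function.

Photon energy: E = hc/λ = 1.3558 eV
Work function: φ = 2.14 eV

Since E_photon (1.3558 eV) < φ (2.14 eV), photoemission will NOT occur.
The threshold wavelength is λ₀ = hc/φ = 579.4 nm.
Since 914.5 nm > 579.4 nm, the photons lack sufficient energy.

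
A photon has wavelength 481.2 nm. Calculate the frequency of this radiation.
6.2301e+14 Hz

Using the wave equation: c = fλ

Solving for frequency:
f = c/λ = (3×10⁸ m/s) / (481.2×10⁻⁹ m)
f = 6.2301e+14 Hz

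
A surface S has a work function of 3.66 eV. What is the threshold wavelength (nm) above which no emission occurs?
338.75 nm

The threshold wavelength is when the photon energy equals the work function:
hc/λ₀ = φ

Solving for λ₀:
λ₀ = hc/φ = (6.626×10⁻³⁴ J·s)(3×10⁸ m/s) / (3.66 eV × 1.602×10⁻¹⁹ J/eV)
λ₀ = 338.75 nm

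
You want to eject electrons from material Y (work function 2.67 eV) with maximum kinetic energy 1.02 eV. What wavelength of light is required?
336.00 nm

From Einstein's equation: KE_max = hc/λ - φ

Rearranging for λ:
hc/λ = KE_max + φ
λ = hc/(KE_max + φ)

Required photon energy:
E_photon = KE_max + φ = 1.02 + 2.67 = 3.69 eV

Required wavelength:
λ = hc/E_photon = (6.626×10⁻³⁴)(3×10⁸) / (3.69 × 1.602×10⁻¹⁹)
λ = 336.00 nm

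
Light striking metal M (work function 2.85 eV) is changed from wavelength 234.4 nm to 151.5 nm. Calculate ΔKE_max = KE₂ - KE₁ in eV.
2.8943 eV

Using Einstein's equation: KE_max = hc/λ - φ

For λ₁ = 234.4 nm:
KE₁ = hc/λ₁ - φ = 5.2894 - 2.85 = 2.4394 eV

For λ₂ = 151.5 nm:
KE₂ = hc/λ₂ - φ = 8.1838 - 2.85 = 5.3338 eV

Change in KE:
ΔKE = KE₂ - KE₁ = 5.3338 - 2.4394 = 2.8943 eV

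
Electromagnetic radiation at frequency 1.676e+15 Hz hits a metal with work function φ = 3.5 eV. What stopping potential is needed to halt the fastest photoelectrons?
3.4314 V

The stopping potential V_s satisfies: eV_s = KE_max

First, find KE_max using Einstein's equation:
E_photon = hf = (6.626×10⁻³⁴ J·s)(1.676e+15 Hz) = 6.9314 eV
KE_max = E_photon - φ = 6.9314 - 3.5 = 3.4314 eV

Since eV_s = KE_max:
V_s = KE_max/e = 3.4314 V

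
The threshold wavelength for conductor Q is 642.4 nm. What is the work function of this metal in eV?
1.93 eV

At the threshold wavelength, photon energy equals work function:
φ = hc/λ₀

Calculating:
φ = (6.626×10⁻³⁴ J·s)(3×10⁸ m/s) / (642.4×10⁻⁹ m)
φ = 1.93 eV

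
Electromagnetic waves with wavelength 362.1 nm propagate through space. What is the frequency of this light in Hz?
8.2793e+14 Hz

Using the wave equation: c = fλ

Solving for frequency:
f = c/λ = (3×10⁸ m/s) / (362.1×10⁻⁹ m)
f = 8.2793e+14 Hz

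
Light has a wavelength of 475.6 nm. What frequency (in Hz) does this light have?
6.3035e+14 Hz

Using the wave equation: c = fλ

Solving for frequency:
f = c/λ = (3×10⁸ m/s) / (475.6×10⁻⁹ m)
f = 6.3035e+14 Hz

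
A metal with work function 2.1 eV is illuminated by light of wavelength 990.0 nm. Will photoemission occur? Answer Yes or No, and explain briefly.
No

For photoemission, the photon energy must exceed the work function.

Photon energy: E = hc/λ = 1.2524 eV
Work function: φ = 2.1 eV

Since E_photon (1.2524 eV) < φ (2.1 eV), photoemission will NOT occur.
The threshold wavelength is λ₀ = hc/φ = 590.4 nm.
Since 990.0 nm > 590.4 nm, the photons lack sufficient energy.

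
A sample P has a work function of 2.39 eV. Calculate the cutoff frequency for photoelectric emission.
5.7790e+14 Hz

The threshold frequency is when the photon energy equals the work function:
hf₀ = φ

Solving for f₀:
f₀ = φ/h = (2.39 eV × 1.602×10⁻¹⁹ J/eV) / (6.626×10⁻³⁴ J·s)
f₀ = 5.7790e+14 Hz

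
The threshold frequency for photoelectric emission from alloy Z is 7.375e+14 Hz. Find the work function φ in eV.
3.05 eV

At the threshold frequency, photon energy equals work function:
φ = hf₀

Calculating:
φ = (6.626×10⁻³⁴ J·s)(7.375e+14 Hz)
φ = 3.05 eV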